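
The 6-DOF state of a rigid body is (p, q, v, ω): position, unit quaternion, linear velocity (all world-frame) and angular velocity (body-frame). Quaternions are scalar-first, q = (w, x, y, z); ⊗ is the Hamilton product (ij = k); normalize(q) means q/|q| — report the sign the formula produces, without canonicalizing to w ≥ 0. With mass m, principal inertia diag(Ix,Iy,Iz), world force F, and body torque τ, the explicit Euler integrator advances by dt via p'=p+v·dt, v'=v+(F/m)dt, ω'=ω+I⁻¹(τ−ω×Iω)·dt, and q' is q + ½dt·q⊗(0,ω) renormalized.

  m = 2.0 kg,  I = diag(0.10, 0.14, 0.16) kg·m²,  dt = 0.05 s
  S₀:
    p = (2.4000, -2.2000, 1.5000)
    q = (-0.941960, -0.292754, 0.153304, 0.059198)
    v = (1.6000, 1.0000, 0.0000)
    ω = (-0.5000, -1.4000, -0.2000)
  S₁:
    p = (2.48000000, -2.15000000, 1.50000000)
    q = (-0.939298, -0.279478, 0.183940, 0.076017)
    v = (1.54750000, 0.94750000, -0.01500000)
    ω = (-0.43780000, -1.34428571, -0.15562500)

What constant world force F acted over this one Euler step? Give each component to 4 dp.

Δv = v₁−v₀ = (-0.05250000, -0.05250000, -0.01500000)
m·(v₁−v₀)/dt = (-2.1000, -2.1000, -0.6000)

F = (-2.1000, -2.1000, -0.6000)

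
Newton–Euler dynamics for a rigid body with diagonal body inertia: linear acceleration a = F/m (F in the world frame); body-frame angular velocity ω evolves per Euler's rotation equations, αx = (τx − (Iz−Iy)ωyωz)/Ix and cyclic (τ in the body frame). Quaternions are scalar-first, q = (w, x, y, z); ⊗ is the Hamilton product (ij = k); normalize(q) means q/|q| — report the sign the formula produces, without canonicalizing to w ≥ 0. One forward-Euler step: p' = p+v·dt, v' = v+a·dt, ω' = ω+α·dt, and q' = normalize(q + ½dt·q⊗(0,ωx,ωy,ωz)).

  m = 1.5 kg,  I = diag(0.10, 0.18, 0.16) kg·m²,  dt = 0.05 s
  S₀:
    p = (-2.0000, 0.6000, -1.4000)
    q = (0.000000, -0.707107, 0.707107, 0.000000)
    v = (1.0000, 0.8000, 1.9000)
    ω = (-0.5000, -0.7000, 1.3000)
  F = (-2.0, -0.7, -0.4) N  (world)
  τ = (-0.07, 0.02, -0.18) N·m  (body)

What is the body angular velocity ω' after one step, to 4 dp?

(τ − ω×Iω)/I = (-0.8820, -0.1056, -1.3000)
ω' = ω + α·dt = (-0.5441, -0.7053, 1.2350)

ω' = (-0.5441, -0.7053, 1.2350)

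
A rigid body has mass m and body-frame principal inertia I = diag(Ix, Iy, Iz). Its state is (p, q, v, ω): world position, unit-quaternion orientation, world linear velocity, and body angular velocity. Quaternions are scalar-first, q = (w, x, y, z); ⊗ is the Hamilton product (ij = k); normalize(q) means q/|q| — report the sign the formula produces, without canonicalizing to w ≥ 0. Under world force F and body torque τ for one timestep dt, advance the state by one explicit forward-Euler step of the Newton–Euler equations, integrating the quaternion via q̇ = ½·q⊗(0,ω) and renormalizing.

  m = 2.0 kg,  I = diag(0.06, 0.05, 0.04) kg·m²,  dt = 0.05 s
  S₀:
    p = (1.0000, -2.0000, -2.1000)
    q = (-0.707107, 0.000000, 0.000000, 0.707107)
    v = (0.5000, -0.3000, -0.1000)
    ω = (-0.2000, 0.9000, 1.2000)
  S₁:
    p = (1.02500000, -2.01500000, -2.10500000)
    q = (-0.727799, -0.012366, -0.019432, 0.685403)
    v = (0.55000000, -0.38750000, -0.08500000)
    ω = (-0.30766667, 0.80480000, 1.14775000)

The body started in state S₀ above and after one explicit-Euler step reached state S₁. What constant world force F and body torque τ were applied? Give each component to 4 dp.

velocity change Δv = (0.05000000, -0.08750000, 0.01500000)
m·(v₁−v₀)/dt = (2.0000, -3.5000, 0.6000)
Δω = ω₁−ω₀ = (-0.10766667, -0.09520000, -0.05225000)
precession coupling = (-0.0108, -0.0048, 0.0018)
applied torque τ = (-0.1400, -0.1000, -0.0400)

F = (2.0000, -3.5000, 0.6000)
τ = (-0.1400, -0.1000, -0.0400)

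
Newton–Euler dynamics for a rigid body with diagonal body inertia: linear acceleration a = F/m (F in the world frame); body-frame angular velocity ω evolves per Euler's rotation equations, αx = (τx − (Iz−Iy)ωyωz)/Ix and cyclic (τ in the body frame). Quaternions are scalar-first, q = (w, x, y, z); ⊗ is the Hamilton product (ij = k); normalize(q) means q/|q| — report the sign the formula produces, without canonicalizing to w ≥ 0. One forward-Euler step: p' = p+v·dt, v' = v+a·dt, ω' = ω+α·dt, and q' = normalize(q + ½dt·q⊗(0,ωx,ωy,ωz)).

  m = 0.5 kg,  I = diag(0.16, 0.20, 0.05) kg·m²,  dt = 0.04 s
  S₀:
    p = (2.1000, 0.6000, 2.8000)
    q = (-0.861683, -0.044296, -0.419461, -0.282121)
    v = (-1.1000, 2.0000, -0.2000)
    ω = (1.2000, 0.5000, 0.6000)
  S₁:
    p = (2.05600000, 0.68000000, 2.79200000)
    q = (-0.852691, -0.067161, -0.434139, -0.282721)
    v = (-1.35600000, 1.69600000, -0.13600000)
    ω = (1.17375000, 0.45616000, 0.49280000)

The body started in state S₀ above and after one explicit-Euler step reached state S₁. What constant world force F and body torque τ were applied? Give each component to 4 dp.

v₁ − v₀ = (-0.25600000, -0.30400000, 0.06400000)
F = m·Δv/dt = (-3.2000, -3.8000, 0.8000)
ω₁ − ω₀ = (-0.02625000, -0.04384000, -0.10720000)
precession coupling = (-0.0450, 0.0792, 0.0240)
applied torque τ = (-0.1500, -0.1400, -0.1100)

F = (-3.2000, -3.8000, 0.8000)
τ = (-0.1500, -0.1400, -0.1100)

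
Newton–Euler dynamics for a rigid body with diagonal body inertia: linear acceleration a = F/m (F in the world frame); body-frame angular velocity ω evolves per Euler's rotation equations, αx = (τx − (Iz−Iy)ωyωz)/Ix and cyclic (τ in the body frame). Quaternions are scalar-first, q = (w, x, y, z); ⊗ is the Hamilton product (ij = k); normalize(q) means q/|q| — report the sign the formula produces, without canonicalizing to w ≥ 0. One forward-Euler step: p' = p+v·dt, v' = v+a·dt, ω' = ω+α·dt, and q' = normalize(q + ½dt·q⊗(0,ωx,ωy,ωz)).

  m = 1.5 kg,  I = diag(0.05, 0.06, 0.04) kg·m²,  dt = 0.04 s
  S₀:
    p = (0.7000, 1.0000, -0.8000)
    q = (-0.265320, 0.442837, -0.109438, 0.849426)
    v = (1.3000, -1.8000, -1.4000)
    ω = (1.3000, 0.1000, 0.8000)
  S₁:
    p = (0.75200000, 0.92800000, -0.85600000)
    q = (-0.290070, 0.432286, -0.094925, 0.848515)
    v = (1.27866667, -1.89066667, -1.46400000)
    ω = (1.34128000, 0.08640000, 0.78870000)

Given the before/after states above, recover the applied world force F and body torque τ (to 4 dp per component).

Δω = ω₁−ω₀ = (0.04128000, -0.01360000, -0.01130000)
gyro term ω₀×Iω₀ = (-0.0016, 0.0104, 0.0013)
applied torque τ = (0.0500, -0.0100, -0.0100)
velocity change Δv = (-0.02133333, -0.09066667, -0.06400000)
F = m·Δv/dt = (-0.8000, -3.4000, -2.4000)

F = (-0.8000, -3.4000, -2.4000)
τ = (0.0500, -0.0100, -0.0100)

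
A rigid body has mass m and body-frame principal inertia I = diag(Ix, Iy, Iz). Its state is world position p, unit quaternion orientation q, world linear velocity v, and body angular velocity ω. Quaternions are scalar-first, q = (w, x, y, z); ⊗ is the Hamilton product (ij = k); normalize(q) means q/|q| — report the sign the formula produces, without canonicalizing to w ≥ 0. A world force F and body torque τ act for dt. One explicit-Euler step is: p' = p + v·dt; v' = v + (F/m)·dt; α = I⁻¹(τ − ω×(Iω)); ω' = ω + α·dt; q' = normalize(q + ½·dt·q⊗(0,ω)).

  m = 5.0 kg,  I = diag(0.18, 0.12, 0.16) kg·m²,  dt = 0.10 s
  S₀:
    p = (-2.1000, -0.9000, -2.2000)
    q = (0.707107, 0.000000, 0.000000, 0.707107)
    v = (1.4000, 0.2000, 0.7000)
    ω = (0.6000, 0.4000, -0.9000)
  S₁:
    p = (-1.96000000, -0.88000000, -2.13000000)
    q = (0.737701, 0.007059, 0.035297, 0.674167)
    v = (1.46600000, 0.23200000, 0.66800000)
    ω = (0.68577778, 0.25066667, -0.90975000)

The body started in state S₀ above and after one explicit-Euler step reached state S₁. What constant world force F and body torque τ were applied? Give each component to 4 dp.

F = (3.3000, 1.6000, -1.6000)
τ = (0.1400, -0.1900, -0.0300)

rate change Δω = (0.08577778, -0.14933333, -0.00975000)
I·α + gyro = (0.1400, -0.1900, -0.0300)
velocity change Δv = (0.06600000, 0.03200000, -0.03200000)
m·(v₁−v₀)/dt = (3.3000, 1.6000, -1.6000)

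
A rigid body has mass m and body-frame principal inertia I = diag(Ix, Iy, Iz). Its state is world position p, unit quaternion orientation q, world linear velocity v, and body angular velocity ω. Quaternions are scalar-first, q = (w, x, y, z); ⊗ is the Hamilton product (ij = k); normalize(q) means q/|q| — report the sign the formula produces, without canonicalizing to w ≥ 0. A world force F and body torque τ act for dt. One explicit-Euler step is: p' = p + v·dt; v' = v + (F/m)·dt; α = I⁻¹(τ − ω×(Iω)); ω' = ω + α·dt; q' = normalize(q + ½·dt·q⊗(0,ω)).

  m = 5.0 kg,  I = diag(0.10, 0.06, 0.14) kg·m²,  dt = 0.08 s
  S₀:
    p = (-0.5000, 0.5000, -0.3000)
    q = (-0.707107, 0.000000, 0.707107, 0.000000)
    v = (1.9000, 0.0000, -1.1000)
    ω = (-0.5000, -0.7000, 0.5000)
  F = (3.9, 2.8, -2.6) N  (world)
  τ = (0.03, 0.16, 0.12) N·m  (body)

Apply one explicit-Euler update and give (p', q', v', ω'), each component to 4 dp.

p' = (-0.3480, 0.5000, -0.3880)
q' = (-0.6868, 0.0283, 0.7263, 0.0000)
v' = (1.9624, 0.0448, -1.1416)
ω' = (-0.4536, -0.5000, 0.5766)

precession coupling ω×(Iω) = (-0.0280, 0.0100, -0.0140)
α = I⁻¹(τ − ω×Iω) = (0.5800, 2.5000, 0.9571)
ω + α·dt = (-0.4536, -0.5000, 0.5766)
Hamilton product q⊗(0,ω) = (0.4949749, 0.7071070, 0.4949749, 0.0000000)
q' = normalize(q + ½dt·q⊗(0,ω)) = (-0.6868, 0.0283, 0.7263, 0.0000)
a = (0.7800, 0.5600, -0.5200)
p' = p + v·dt = (-0.3480, 0.5000, -0.3880)
v' = v + a·dt = (1.9624, 0.0448, -1.1416)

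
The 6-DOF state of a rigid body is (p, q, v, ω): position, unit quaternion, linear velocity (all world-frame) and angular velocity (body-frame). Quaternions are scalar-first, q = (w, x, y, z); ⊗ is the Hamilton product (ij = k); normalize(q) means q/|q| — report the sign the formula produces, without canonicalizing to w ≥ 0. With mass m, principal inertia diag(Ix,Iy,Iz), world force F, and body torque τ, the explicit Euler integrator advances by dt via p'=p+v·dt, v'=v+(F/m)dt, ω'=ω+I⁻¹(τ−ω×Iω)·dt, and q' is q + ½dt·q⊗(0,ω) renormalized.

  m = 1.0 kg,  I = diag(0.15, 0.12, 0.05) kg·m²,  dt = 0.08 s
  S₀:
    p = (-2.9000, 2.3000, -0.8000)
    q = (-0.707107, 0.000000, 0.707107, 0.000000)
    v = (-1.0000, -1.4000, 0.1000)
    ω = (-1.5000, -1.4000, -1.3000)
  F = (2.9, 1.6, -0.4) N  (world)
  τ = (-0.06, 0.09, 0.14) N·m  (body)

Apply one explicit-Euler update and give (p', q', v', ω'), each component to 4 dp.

p' = (-2.9800, 2.1880, -0.7920)
q' = (-0.6644, 0.0056, 0.7432, 0.0788)
v' = (-0.7680, -1.2720, 0.0680)
ω' = (-1.4641, -1.4700, -0.9752)

gyro term ω×Iω = (-0.1274, 0.1950, -0.0630)
angular accel α = (0.4493, -0.8750, 4.0600)
ω' = ω + α·dt = (-1.4641, -1.4700, -0.9752)
Hamilton product q⊗(0,ω) = (0.9899498, 0.1414214, 0.9899498, 1.9798996)
q' = normalize(q + ½dt·q⊗(0,ω)) = (-0.6644, 0.0056, 0.7432, 0.0788)
p + v·dt = (-2.9800, 2.1880, -0.7920)
v' = v + a·dt = (-0.7680, -1.2720, 0.0680)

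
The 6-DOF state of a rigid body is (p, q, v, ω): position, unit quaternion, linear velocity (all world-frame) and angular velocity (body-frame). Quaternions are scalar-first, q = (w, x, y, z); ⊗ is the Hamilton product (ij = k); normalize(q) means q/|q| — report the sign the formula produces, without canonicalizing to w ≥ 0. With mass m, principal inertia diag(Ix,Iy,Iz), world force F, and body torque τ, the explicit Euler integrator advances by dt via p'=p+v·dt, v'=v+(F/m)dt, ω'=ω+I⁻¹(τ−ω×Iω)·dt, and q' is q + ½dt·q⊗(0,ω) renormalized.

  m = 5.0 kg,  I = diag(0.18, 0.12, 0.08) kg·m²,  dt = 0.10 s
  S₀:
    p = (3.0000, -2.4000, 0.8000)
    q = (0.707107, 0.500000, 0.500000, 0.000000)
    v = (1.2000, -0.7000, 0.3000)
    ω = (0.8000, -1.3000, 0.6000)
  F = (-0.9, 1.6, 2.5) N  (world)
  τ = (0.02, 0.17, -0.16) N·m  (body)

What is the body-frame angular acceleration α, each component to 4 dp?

α = (-0.0622, 1.0167, -2.7800)

ω×(Iω) gyroscopic = (0.0312, 0.0480, 0.0624)
(τ − ω×Iω)/I = (-0.0622, 1.0167, -2.7800)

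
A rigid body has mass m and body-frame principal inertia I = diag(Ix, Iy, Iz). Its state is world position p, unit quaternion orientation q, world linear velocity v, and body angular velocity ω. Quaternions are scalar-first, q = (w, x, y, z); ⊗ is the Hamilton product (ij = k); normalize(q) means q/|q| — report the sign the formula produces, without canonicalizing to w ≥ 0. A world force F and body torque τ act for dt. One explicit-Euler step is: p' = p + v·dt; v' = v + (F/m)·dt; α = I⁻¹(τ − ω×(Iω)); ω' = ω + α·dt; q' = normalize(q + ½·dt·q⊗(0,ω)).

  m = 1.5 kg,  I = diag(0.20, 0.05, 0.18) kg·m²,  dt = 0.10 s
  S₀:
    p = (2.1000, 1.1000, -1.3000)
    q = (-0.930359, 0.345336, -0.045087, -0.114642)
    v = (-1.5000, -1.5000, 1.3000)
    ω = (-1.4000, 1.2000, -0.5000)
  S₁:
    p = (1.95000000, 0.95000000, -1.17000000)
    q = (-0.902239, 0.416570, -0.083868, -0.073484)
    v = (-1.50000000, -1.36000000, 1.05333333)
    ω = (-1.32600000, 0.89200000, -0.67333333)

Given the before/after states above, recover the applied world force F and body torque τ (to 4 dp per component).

F = (0.0000, 2.1000, -3.7000)
τ = (0.0700, -0.1400, -0.0600)

Δω = ω₁−ω₀ = (0.07400000, -0.30800000, -0.17333333)
ω₀×(Iω₀) = (-0.0780, 0.0140, 0.2520)
τ = I·(Δω/dt) + ω₀×(Iω₀) = (0.0700, -0.1400, -0.0600)
v₁ − v₀ = (0.00000000, 0.14000000, -0.24666667)
applied force F = (0.0000, 2.1000, -3.7000)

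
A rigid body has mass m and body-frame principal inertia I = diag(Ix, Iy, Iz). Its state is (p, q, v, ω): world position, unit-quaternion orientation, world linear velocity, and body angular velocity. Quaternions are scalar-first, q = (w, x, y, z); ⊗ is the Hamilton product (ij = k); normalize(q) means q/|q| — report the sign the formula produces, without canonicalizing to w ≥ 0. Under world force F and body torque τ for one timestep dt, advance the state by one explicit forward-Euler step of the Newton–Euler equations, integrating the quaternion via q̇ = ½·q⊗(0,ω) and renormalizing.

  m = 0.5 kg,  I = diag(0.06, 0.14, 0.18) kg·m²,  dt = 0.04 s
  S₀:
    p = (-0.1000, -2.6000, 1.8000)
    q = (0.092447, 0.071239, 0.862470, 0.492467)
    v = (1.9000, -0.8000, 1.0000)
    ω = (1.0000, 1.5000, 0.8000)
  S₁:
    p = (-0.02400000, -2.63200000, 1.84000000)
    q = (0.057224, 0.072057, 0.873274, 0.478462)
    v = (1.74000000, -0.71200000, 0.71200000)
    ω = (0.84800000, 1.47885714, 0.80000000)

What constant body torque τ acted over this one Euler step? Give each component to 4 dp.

τ = (-0.1800, -0.1700, 0.1200)

rate change Δω = (-0.15200000, -0.02114286, 0.00000000)
τ = I·(Δω/dt) + ω₀×(Iω₀) = (-0.1800, -0.1700, 0.1200)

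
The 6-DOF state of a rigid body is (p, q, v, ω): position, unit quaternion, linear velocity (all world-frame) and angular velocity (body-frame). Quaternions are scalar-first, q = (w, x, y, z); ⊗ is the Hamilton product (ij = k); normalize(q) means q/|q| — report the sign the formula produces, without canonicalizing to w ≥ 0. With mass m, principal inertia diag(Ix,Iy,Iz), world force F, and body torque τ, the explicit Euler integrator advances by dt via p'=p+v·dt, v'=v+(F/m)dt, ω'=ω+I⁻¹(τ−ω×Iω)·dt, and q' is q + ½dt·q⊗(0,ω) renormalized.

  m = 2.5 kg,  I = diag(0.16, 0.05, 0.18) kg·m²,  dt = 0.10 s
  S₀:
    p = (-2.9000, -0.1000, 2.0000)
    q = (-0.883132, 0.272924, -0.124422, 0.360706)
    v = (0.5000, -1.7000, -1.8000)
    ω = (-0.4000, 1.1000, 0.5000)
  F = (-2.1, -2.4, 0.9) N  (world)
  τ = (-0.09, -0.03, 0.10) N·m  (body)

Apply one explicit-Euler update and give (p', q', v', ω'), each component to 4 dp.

linear accel F/m = (-0.8400, -0.9600, 0.3600)
new position p' = (-2.8500, -0.2700, 1.8200)
v' = v + a·dt = (0.4160, -1.7960, -1.7640)
gyro term ω×Iω = (0.0715, 0.0040, 0.0484)
angular accel α = (-1.0094, -0.6800, 0.2867)
ω' = ω + α·dt = (-0.5009, 1.0320, 0.5287)
2q̇ = q⊗(0,ω) = (0.0656808, -0.1057348, -1.2521896, -0.1911184)
q' = normalize(q + ½dt·q⊗(0,ω)) = (-0.8781, 0.2671, -0.1867, 0.3504)

p' = (-2.8500, -0.2700, 1.8200)
q' = (-0.8781, 0.2671, -0.1867, 0.3504)
v' = (0.4160, -1.7960, -1.7640)
ω' = (-0.5009, 1.0320, 0.5287)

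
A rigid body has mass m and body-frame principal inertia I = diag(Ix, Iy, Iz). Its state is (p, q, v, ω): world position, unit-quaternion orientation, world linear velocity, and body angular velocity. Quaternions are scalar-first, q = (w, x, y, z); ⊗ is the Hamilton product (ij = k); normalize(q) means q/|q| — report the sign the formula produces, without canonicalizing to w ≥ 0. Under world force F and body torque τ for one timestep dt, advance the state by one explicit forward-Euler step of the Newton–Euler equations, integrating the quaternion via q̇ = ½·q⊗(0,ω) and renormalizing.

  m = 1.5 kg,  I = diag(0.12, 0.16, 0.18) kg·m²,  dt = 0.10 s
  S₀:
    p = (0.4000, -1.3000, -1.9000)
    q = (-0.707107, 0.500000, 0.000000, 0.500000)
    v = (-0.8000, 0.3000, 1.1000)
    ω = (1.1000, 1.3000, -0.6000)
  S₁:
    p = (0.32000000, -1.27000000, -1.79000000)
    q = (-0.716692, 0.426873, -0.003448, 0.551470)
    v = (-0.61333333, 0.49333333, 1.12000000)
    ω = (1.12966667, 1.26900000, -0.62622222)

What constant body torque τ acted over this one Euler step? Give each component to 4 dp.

τ = (0.0200, -0.0100, 0.0100)

ω₁ − ω₀ = (0.02966667, -0.03100000, -0.02622222)
τ = I·(Δω/dt) + ω₀×(Iω₀) = (0.0200, -0.0100, 0.0100)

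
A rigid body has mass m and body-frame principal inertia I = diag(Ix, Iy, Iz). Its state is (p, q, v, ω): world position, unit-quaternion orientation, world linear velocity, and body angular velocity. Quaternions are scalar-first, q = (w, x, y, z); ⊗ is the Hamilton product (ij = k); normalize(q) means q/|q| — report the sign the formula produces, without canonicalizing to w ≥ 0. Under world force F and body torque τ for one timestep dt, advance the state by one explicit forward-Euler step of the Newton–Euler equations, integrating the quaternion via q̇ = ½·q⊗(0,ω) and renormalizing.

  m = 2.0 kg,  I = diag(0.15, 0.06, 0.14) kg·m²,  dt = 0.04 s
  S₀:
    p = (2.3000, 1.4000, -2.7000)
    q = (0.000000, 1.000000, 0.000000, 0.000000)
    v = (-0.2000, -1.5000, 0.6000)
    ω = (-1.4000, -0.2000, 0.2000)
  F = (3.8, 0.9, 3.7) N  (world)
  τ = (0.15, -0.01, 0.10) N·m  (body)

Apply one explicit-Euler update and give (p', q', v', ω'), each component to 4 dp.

precession coupling ω×(Iω) = (-0.0032, -0.0028, -0.0252)
(τ − ω×Iω)/I = (1.0213, -0.1200, 0.8943)
ω' = ω + α·dt = (-1.3591, -0.2048, 0.2358)
q⊗(0,ω) = (1.4000000, 0.0000000, -0.2000000, -0.2000000)
q' = normalize(q + ½dt·q⊗(0,ω)) = (0.0280, 0.9996, -0.0040, -0.0040)
a = (1.9000, 0.4500, 1.8500)
new position p' = (2.2920, 1.3400, -2.6760)
v + (F/m)dt = (-0.1240, -1.4820, 0.6740)

p' = (2.2920, 1.3400, -2.6760)
q' = (0.0280, 0.9996, -0.0040, -0.0040)
v' = (-0.1240, -1.4820, 0.6740)
ω' = (-1.3591, -0.2048, 0.2358)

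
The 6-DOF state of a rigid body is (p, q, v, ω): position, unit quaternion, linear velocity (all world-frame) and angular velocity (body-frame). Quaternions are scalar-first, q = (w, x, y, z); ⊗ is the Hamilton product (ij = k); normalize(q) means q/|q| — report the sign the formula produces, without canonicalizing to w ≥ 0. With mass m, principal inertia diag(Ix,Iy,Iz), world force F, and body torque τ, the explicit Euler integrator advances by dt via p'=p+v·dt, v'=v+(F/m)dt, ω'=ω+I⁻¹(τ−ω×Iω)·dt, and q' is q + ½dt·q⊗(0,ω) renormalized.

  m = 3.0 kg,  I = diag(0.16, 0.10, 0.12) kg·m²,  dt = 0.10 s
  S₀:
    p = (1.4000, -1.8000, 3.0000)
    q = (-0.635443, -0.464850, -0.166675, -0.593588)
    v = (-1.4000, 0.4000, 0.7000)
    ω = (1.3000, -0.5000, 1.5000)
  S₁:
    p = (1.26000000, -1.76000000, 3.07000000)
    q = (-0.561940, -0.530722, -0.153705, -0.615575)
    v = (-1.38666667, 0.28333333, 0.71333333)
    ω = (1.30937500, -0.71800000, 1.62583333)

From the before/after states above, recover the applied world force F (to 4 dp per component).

F = (0.4000, -3.5000, 0.4000)

Δv = v₁−v₀ = (0.01333333, -0.11666667, 0.01333333)
F = m·Δv/dt = (0.4000, -3.5000, 0.4000)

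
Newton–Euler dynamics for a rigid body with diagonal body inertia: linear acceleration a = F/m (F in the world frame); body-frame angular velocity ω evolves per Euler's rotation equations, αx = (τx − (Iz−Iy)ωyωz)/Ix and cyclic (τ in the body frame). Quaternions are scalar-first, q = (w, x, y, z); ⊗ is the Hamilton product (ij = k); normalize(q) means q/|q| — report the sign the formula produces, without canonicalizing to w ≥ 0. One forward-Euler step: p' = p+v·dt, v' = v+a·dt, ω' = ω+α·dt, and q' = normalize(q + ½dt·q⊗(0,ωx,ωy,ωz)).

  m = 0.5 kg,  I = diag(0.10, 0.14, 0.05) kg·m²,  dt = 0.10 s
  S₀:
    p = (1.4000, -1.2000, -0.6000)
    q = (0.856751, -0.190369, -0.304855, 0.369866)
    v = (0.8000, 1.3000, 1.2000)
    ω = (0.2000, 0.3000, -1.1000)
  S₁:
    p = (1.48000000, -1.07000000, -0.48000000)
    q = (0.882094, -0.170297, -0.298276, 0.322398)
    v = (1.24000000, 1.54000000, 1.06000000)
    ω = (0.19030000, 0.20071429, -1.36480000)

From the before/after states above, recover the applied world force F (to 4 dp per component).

Δv = v₁−v₀ = (0.44000000, 0.24000000, -0.14000000)
applied force F = (2.2000, 1.2000, -0.7000)

F = (2.2000, 1.2000, -0.7000)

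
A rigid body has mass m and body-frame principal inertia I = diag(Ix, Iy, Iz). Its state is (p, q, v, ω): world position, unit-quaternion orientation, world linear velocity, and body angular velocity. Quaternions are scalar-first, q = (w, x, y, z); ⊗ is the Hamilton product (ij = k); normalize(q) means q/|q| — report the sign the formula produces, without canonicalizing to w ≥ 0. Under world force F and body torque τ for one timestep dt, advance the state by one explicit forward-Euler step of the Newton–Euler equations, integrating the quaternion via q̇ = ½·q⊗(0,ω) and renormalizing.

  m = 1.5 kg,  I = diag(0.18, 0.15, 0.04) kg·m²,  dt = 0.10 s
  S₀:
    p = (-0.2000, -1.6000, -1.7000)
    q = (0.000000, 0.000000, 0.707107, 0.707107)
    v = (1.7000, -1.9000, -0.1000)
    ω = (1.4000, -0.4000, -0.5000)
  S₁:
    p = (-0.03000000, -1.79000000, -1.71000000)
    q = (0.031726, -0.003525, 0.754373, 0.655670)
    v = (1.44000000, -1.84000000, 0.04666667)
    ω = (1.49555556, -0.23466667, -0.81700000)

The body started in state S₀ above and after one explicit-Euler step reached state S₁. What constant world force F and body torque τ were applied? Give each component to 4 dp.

Δv = v₁−v₀ = (-0.26000000, 0.06000000, 0.14666667)
m·(v₁−v₀)/dt = (-3.9000, 0.9000, 2.2000)
ω₁ − ω₀ = (0.09555556, 0.16533333, -0.31700000)
I·α + gyro = (0.1500, 0.1500, -0.1100)

F = (-3.9000, 0.9000, 2.2000)
τ = (0.1500, 0.1500, -0.1100)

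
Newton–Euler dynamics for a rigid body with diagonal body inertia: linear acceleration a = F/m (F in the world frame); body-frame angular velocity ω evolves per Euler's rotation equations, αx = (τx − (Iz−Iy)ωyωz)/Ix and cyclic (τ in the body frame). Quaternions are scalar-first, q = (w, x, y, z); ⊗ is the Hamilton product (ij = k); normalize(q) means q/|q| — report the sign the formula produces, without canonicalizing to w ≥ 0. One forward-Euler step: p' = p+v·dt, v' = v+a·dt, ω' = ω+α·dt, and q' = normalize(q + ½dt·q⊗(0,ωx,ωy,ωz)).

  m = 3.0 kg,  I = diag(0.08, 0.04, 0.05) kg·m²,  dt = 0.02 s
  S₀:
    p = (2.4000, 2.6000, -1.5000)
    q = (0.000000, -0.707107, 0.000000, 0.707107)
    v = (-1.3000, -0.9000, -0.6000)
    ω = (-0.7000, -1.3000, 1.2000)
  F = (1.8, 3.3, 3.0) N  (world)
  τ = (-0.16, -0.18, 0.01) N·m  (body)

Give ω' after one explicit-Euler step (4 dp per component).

ω×(Iω) gyroscopic = (-0.0156, -0.0252, -0.0364)
α = I⁻¹(τ − ω×Iω) = (-1.8050, -3.8700, 0.9280)
new body rate ω' = (-0.7361, -1.3774, 1.2186)

ω' = (-0.7361, -1.3774, 1.2186)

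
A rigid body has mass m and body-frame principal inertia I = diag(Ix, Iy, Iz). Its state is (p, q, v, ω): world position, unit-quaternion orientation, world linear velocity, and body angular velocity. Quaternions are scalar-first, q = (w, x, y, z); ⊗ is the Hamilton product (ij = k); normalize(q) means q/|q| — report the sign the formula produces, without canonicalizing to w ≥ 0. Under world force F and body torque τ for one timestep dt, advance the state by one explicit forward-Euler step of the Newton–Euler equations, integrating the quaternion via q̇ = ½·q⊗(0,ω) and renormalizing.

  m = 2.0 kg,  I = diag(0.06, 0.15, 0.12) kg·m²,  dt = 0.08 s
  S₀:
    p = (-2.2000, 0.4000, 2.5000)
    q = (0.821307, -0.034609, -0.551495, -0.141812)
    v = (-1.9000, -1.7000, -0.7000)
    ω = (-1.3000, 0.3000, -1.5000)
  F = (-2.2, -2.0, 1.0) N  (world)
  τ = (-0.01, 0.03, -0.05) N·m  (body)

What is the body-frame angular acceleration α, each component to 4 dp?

gyro term ω×Iω = (0.0135, -0.1170, -0.0351)
angular accel α = (-0.3917, 0.9800, -0.1242)

α = (-0.3917, 0.9800, -0.1242)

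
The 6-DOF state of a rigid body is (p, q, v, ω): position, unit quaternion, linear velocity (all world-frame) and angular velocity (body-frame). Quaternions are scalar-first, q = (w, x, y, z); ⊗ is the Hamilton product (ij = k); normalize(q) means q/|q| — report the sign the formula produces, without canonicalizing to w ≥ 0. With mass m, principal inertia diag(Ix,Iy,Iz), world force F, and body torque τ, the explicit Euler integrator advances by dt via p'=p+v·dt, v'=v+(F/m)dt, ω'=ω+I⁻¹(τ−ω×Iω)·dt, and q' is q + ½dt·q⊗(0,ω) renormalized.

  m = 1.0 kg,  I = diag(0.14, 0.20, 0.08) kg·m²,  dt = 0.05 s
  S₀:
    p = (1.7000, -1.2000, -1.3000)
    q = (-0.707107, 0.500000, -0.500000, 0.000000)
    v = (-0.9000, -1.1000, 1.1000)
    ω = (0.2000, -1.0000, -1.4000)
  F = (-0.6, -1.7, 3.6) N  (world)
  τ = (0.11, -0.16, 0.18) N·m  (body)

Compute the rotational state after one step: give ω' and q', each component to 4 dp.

ω' = (0.2993, -1.0358, -1.2800)
q' = (-0.7214, 0.5135, -0.4644, 0.0147)

angular accel α = (1.9857, -0.7160, 2.4000)
ω + α·dt = (0.2993, -1.0358, -1.2800)
2q̇ = q⊗(0,ω) = (-0.6000000, 0.5585786, 1.4071070, 0.5899498)
q' = normalize(q + ½dt·q⊗(0,ω)) = (-0.7214, 0.5135, -0.4644, 0.0147)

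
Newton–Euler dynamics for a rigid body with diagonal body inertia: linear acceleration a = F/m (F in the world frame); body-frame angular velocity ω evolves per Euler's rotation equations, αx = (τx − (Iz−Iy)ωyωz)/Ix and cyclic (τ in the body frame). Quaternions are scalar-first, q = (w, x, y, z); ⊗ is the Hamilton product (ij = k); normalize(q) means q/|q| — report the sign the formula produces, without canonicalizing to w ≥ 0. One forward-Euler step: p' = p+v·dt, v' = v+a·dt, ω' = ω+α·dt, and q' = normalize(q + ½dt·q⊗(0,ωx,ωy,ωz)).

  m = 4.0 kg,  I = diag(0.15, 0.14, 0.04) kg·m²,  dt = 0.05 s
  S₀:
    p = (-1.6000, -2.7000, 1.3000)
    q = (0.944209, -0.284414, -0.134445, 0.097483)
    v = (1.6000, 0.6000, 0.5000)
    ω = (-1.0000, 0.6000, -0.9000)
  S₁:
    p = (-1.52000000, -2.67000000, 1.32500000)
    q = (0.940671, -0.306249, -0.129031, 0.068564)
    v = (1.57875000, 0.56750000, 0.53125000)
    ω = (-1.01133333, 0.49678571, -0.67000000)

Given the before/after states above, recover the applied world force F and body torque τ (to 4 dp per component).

Δv = v₁−v₀ = (-0.02125000, -0.03250000, 0.03125000)
F = m·Δv/dt = (-1.7000, -2.6000, 2.5000)
rate change Δω = (-0.01133333, -0.10321429, 0.23000000)
gyro term ω₀×Iω₀ = (0.0540, 0.0990, 0.0060)
applied torque τ = (0.0200, -0.1900, 0.1900)

F = (-1.7000, -2.6000, 2.5000)
τ = (0.0200, -0.1900, 0.1900)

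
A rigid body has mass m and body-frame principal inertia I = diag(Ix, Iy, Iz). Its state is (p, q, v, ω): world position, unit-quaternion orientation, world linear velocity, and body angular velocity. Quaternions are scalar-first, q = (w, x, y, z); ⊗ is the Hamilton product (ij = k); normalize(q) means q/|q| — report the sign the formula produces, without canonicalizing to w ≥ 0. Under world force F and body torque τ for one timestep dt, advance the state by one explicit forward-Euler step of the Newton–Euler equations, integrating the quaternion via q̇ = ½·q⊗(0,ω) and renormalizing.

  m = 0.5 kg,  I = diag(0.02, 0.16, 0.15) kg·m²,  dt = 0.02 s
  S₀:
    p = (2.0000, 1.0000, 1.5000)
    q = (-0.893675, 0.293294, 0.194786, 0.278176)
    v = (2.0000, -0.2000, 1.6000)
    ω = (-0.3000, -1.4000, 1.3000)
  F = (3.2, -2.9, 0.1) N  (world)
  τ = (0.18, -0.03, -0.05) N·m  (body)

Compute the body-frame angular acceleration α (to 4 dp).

gyro term ω×Iω = (0.0182, 0.0507, 0.0588)
α = I⁻¹(τ − ω×Iω) = (8.0900, -0.5044, -0.7253)

α = (8.0900, -0.5044, -0.7253)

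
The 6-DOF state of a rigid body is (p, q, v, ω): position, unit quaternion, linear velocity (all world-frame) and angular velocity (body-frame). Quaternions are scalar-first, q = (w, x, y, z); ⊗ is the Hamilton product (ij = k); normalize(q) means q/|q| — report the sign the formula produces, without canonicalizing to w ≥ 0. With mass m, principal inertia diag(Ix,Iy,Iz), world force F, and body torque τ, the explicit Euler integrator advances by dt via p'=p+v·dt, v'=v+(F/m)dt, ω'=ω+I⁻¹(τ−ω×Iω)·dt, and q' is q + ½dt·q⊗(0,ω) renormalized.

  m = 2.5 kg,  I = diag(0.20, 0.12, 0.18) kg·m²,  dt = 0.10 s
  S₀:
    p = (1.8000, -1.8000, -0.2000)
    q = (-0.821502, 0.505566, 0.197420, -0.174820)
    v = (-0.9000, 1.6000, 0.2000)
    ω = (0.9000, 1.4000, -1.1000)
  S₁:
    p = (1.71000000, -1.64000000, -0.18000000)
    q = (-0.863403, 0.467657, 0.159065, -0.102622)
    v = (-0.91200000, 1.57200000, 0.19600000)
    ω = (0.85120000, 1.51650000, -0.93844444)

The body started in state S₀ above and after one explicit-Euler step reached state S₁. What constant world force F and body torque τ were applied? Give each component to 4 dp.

F = (-0.3000, -0.7000, -0.1000)
τ = (-0.1900, 0.1200, 0.1900)

Δω = ω₁−ω₀ = (-0.04880000, 0.11650000, 0.16155556)
ω₀×(Iω₀) = (-0.0924, -0.0198, -0.1008)
τ = I·(Δω/dt) + ω₀×(Iω₀) = (-0.1900, 0.1200, 0.1900)
Δv = v₁−v₀ = (-0.01200000, -0.02800000, -0.00400000)
applied force F = (-0.3000, -0.7000, -0.1000)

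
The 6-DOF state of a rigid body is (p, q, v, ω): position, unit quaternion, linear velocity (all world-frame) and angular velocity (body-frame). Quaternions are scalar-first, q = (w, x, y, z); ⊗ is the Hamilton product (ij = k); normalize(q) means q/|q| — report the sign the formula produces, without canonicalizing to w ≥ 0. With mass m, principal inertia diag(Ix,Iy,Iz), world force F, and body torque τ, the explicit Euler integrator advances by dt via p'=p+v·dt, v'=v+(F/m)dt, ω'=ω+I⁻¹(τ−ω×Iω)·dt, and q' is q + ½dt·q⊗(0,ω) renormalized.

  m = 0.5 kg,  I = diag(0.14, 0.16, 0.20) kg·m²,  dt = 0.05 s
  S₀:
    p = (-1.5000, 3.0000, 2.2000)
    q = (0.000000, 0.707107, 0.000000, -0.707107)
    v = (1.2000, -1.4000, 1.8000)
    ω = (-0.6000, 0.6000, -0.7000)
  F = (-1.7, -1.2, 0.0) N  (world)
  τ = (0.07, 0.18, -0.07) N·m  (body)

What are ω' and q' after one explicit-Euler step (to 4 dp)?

α = I⁻¹(τ − ω×Iω) = (0.6200, 1.2825, -0.3140)
new body rate ω' = (-0.5690, 0.6641, -0.7157)
q⊗(0,ω) = (-0.0707107, 0.4242642, 0.9192391, 0.4242642)
q' = normalize(q + ½dt·q⊗(0,ω)) = (-0.0018, 0.7174, 0.0230, -0.6962)

ω' = (-0.5690, 0.6641, -0.7157)
q' = (-0.0018, 0.7174, 0.0230, -0.6962)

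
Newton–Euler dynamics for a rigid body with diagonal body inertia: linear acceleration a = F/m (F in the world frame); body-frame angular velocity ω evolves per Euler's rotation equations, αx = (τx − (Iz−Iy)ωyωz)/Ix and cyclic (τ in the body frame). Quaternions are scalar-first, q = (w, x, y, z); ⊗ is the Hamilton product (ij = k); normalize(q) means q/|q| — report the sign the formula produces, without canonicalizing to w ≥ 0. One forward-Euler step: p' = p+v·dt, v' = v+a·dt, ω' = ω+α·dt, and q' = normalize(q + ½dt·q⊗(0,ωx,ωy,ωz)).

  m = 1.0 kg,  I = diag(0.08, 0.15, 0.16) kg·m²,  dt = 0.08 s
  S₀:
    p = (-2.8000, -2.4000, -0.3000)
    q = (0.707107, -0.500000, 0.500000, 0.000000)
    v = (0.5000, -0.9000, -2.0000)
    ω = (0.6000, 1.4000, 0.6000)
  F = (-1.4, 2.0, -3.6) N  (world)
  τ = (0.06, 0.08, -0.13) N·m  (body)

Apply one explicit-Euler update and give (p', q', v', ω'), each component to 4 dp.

(τ − ω×Iω)/I = (0.6450, 0.7253, -1.1800)
new body rate ω' = (0.6516, 1.4580, 0.5056)
2q̇ = q⊗(0,ω) = (-0.4000000, 0.7242642, 1.2899498, -0.5757358)
q + ½dt·q⊗(0,ω), renormalized = (0.6896, -0.4700, 0.5504, -0.0230)
new position p' = (-2.7600, -2.4720, -0.4600)
v + (F/m)dt = (0.3880, -0.7400, -2.2880)

p' = (-2.7600, -2.4720, -0.4600)
q' = (0.6896, -0.4700, 0.5504, -0.0230)
v' = (0.3880, -0.7400, -2.2880)
ω' = (0.6516, 1.4580, 0.5056)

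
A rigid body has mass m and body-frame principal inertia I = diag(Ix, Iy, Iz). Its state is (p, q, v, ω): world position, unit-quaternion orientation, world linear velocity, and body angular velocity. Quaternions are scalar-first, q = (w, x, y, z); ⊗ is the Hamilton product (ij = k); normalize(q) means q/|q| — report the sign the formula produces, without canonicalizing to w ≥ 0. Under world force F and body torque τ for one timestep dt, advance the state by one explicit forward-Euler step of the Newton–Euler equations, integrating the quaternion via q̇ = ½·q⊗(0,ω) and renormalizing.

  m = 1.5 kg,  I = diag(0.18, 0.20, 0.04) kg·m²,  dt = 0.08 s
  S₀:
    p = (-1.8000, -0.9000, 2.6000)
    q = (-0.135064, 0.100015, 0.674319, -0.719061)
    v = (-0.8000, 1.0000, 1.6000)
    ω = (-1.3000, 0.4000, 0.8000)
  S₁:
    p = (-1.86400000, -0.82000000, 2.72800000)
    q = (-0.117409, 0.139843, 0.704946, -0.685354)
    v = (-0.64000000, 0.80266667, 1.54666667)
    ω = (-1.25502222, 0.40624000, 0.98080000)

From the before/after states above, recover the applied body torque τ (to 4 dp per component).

ω₁ − ω₀ = (0.04497778, 0.00624000, 0.18080000)
ω₀×(Iω₀) = (-0.0512, -0.1456, -0.0104)
τ = I·(Δω/dt) + ω₀×(Iω₀) = (0.0500, -0.1300, 0.0800)

τ = (0.0500, -0.1300, 0.0800)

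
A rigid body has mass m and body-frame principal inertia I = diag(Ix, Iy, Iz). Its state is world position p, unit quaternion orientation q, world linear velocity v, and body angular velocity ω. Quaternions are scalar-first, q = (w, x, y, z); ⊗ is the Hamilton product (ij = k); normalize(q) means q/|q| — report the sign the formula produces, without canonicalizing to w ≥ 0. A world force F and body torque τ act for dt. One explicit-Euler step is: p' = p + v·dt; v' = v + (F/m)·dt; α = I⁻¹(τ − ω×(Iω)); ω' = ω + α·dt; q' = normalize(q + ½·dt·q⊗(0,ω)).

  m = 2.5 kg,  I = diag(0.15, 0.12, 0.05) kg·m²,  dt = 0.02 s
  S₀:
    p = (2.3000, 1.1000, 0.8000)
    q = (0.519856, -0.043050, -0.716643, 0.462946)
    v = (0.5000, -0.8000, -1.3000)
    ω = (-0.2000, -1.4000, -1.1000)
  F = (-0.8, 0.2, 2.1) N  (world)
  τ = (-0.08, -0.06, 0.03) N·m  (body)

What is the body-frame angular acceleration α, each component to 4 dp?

precession coupling ω×(Iω) = (-0.1078, 0.0220, -0.0084)
angular accel α = (0.1853, -0.6833, 0.7680)

α = (0.1853, -0.6833, 0.7680)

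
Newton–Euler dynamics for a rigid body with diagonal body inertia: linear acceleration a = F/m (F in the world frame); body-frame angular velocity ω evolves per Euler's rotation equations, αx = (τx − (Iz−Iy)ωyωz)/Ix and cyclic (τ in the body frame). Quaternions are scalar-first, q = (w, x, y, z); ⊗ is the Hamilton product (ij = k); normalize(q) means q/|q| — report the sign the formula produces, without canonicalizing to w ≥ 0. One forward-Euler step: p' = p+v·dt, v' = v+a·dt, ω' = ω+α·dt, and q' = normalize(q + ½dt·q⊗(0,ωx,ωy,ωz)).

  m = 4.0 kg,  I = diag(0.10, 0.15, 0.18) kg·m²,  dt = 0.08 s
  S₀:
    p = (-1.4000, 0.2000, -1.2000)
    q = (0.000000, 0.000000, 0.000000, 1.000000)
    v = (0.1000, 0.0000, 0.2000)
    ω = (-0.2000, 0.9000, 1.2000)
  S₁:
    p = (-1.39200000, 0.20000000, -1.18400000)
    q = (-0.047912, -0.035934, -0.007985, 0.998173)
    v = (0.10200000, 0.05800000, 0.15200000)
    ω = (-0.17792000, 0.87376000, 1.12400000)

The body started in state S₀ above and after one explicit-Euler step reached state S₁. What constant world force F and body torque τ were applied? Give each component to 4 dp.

F = (0.1000, 2.9000, -2.4000)
τ = (0.0600, -0.0300, -0.1800)

velocity change Δv = (0.00200000, 0.05800000, -0.04800000)
F = m·Δv/dt = (0.1000, 2.9000, -2.4000)
rate change Δω = (0.02208000, -0.02624000, -0.07600000)
gyro term ω₀×Iω₀ = (0.0324, 0.0192, -0.0090)
τ = I·(Δω/dt) + ω₀×(Iω₀) = (0.0600, -0.0300, -0.1800)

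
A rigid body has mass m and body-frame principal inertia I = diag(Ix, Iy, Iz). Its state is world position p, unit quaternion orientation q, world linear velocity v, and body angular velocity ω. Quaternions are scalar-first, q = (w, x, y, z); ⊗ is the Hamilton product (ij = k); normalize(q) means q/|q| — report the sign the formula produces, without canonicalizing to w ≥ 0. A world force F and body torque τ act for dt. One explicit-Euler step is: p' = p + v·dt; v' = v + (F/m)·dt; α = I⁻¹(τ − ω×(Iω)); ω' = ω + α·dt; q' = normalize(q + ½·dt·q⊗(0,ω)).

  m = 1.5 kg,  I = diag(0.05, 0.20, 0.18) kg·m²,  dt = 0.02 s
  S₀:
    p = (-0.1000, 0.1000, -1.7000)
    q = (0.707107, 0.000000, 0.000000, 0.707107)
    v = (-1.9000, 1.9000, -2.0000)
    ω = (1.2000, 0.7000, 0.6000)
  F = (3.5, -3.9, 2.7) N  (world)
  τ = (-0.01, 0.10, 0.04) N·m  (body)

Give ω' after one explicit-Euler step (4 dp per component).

gyro term ω×Iω = (-0.0084, -0.0936, 0.1260)
α = I⁻¹(τ − ω×Iω) = (-0.0320, 0.9680, -0.4778)
new body rate ω' = (1.1994, 0.7194, 0.5904)

ω' = (1.1994, 0.7194, 0.5904)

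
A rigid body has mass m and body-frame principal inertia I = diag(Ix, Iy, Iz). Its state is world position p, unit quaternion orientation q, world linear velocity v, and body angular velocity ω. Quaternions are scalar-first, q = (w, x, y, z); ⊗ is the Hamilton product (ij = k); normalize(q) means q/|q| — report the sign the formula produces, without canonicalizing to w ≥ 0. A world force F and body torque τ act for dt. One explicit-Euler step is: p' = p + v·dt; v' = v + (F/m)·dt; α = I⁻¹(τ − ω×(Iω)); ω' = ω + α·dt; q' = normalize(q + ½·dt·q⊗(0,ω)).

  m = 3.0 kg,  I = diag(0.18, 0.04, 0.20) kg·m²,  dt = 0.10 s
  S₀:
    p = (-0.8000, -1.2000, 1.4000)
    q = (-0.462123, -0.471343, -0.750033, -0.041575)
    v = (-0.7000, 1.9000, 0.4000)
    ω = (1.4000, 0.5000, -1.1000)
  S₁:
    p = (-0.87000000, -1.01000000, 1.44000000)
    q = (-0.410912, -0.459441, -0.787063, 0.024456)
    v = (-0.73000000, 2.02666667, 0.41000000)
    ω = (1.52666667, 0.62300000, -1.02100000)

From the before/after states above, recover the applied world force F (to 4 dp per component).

v₁ − v₀ = (-0.03000000, 0.12666667, 0.01000000)
F = m·Δv/dt = (-0.9000, 3.8000, 0.3000)

F = (-0.9000, 3.8000, 0.3000)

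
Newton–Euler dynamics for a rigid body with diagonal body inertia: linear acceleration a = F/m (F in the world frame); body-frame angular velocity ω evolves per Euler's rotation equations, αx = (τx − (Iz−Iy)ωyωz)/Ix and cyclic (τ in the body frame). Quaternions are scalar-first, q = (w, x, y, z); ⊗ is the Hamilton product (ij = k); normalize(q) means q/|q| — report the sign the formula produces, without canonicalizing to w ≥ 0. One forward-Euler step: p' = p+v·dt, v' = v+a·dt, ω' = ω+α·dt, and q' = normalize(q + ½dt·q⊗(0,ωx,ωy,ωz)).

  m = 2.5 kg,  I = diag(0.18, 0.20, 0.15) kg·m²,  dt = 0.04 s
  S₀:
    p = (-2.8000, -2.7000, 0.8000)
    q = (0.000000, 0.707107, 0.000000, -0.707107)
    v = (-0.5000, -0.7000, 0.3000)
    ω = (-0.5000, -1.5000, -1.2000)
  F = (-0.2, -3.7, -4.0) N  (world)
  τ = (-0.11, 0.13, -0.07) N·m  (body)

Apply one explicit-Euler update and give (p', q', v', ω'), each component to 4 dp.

a = F/m = (-0.0800, -1.4800, -1.6000)
p' = p + v·dt = (-2.8200, -2.7280, 0.8120)
v' = v + a·dt = (-0.5032, -0.7592, 0.2360)
precession coupling ω×(Iω) = (-0.0900, 0.0180, 0.0150)
α = I⁻¹(τ − ω×Iω) = (-0.1111, 0.5600, -0.5667)
ω + α·dt = (-0.5044, -1.4776, -1.2227)
q⊗(0,ω) = (-0.4949749, -1.0606605, 1.2020819, -1.0606605)
updated quaternion q' = (-0.0099, 0.6854, 0.0240, -0.7277)

p' = (-2.8200, -2.7280, 0.8120)
q' = (-0.0099, 0.6854, 0.0240, -0.7277)
v' = (-0.5032, -0.7592, 0.2360)
ω' = (-0.5044, -1.4776, -1.2227)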